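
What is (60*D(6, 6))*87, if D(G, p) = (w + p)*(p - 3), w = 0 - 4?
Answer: 31320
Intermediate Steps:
w = -4
D(G, p) = (-4 + p)*(-3 + p) (D(G, p) = (-4 + p)*(p - 3) = (-4 + p)*(-3 + p))
(60*D(6, 6))*87 = (60*(12 + 6**2 - 7*6))*87 = (60*(12 + 36 - 42))*87 = (60*6)*87 = 360*87 = 31320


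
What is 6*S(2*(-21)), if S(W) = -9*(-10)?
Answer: 540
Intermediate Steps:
S(W) = 90
6*S(2*(-21)) = 6*90 = 540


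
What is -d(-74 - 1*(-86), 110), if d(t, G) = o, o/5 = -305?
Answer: 1525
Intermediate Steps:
o = -1525 (o = 5*(-305) = -1525)
d(t, G) = -1525
-d(-74 - 1*(-86), 110) = -1*(-1525) = 1525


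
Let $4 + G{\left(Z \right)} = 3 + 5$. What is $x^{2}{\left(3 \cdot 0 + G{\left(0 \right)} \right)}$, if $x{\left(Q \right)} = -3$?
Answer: $9$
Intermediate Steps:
$G{\left(Z \right)} = 4$ ($G{\left(Z \right)} = -4 + \left(3 + 5\right) = -4 + 8 = 4$)
$x^{2}{\left(3 \cdot 0 + G{\left(0 \right)} \right)} = \left(-3\right)^{2} = 9$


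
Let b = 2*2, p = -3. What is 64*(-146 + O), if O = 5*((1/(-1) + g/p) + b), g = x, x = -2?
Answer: -24512/3 ≈ -8170.7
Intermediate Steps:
g = -2
b = 4
O = 55/3 (O = 5*((1/(-1) - 2/(-3)) + 4) = 5*((1*(-1) - 2*(-⅓)) + 4) = 5*((-1 + ⅔) + 4) = 5*(-⅓ + 4) = 5*(11/3) = 55/3 ≈ 18.333)
64*(-146 + O) = 64*(-146 + 55/3) = 64*(-383/3) = -24512/3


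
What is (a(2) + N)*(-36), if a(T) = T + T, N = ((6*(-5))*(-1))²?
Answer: -32544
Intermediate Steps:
N = 900 (N = (-30*(-1))² = 30² = 900)
a(T) = 2*T
(a(2) + N)*(-36) = (2*2 + 900)*(-36) = (4 + 900)*(-36) = 904*(-36) = -32544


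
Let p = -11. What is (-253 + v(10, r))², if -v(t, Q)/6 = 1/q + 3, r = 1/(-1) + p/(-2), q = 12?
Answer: 294849/4 ≈ 73712.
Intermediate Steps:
r = 9/2 (r = 1/(-1) - 11/(-2) = 1*(-1) - 11*(-½) = -1 + 11/2 = 9/2 ≈ 4.5000)
v(t, Q) = -37/2 (v(t, Q) = -6*(1/12 + 3) = -6*37/12 = -37/2)
(-253 + v(10, r))² = (-253 - 37/2)² = (-543/2)² = 294849/4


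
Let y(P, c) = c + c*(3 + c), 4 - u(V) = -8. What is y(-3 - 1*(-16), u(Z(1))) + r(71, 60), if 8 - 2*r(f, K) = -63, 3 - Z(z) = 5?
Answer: 455/2 ≈ 227.50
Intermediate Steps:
Z(z) = -2 (Z(z) = 3 - 1*5 = 3 - 5 = -2)
r(f, K) = 71/2 (r(f, K) = 4 - ½*(-63) = 4 + 63/2 = 71/2)
u(V) = 12 (u(V) = 4 - 1*(-8) = 4 + 8 = 12)
y(-3 - 1*(-16), u(Z(1))) + r(71, 60) = 12*(4 + 12) + 71/2 = 12*16 + 71/2 = 192 + 71/2 = 455/2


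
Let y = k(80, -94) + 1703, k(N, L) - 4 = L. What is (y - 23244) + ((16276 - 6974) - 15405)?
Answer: -27734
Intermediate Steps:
k(N, L) = 4 + L
y = 1613 (y = (4 - 94) + 1703 = -90 + 1703 = 1613)
(y - 23244) + ((16276 - 6974) - 15405) = (1613 - 23244) + ((16276 - 6974) - 15405) = -21631 + (9302 - 15405) = -21631 - 6103 = -27734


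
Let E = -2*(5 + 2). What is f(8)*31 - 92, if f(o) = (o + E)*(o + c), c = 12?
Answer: -3812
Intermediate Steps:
E = -14 (E = -2*7 = -14)
f(o) = (-14 + o)*(12 + o) (f(o) = (o - 14)*(o + 12) = (-14 + o)*(12 + o))
f(8)*31 - 92 = (-168 + 8² - 2*8)*31 - 92 = (-168 + 64 - 16)*31 - 92 = -120*31 - 92 = -3720 - 92 = -3812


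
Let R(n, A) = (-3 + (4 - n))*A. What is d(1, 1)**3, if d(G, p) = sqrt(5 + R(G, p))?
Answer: 5*sqrt(5) ≈ 11.180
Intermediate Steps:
R(n, A) = A*(1 - n) (R(n, A) = (1 - n)*A = A*(1 - n))
d(G, p) = sqrt(5 + p*(1 - G))
d(1, 1)**3 = (sqrt(5 - 1*1*(-1 + 1)))**3 = (sqrt(5 - 1*1*0))**3 = (sqrt(5 + 0))**3 = (sqrt(5))**3 = 5*sqrt(5)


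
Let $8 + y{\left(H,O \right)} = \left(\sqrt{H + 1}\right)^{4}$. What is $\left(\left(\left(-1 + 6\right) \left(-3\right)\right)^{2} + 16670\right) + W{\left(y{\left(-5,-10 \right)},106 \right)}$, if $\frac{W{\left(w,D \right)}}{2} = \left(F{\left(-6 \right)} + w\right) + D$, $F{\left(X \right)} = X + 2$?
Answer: $17115$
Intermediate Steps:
$y{\left(H,O \right)} = -8 + \left(1 + H\right)^{2}$ ($y{\left(H,O \right)} = -8 + \left(\sqrt{H + 1}\right)^{4} = -8 + \left(\sqrt{1 + H}\right)^{4} = -8 + \left(1 + H\right)^{2}$)
$F{\left(X \right)} = 2 + X$
$W{\left(w,D \right)} = -8 + 2 D + 2 w$ ($W{\left(w,D \right)} = 2 \left(\left(\left(2 - 6\right) + w\right) + D\right) = 2 \left(\left(-4 + w\right) + D\right) = 2 \left(-4 + D + w\right) = -8 + 2 D + 2 w$)
$\left(\left(\left(-1 + 6\right) \left(-3\right)\right)^{2} + 16670\right) + W{\left(y{\left(-5,-10 \right)},106 \right)} = \left(\left(\left(-1 + 6\right) \left(-3\right)\right)^{2} + 16670\right) + \left(-8 + 2 \cdot 106 + 2 \left(-8 + \left(1 - 5\right)^{2}\right)\right) = \left(\left(5 \left(-3\right)\right)^{2} + 16670\right) + \left(-8 + 212 + 2 \left(-8 + \left(-4\right)^{2}\right)\right) = \left(\left(-15\right)^{2} + 16670\right) + \left(-8 + 212 + 2 \left(-8 + 16\right)\right) = \left(225 + 16670\right) + \left(-8 + 212 + 2 \cdot 8\right) = 16895 + \left(-8 + 212 + 16\right) = 16895 + 220 = 17115$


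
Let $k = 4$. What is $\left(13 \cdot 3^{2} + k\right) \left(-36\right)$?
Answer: $-4356$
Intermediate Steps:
$\left(13 \cdot 3^{2} + k\right) \left(-36\right) = \left(13 \cdot 3^{2} + 4\right) \left(-36\right) = \left(13 \cdot 9 + 4\right) \left(-36\right) = \left(117 + 4\right) \left(-36\right) = 121 \left(-36\right) = -4356$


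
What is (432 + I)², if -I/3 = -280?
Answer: 1617984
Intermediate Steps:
I = 840 (I = -3*(-280) = 840)
(432 + I)² = (432 + 840)² = 1272² = 1617984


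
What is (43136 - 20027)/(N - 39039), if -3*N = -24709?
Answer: -69327/92408 ≈ -0.75023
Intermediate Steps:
N = 24709/3 (N = -1/3*(-24709) = 24709/3 ≈ 8236.3)
(43136 - 20027)/(N - 39039) = (43136 - 20027)/(24709/3 - 39039) = 23109/(-92408/3) = 23109*(-3/92408) = -69327/92408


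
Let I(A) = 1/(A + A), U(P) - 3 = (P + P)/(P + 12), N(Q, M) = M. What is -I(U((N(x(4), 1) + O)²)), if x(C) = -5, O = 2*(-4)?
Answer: -61/562 ≈ -0.10854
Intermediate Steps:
O = -8
U(P) = 3 + 2*P/(12 + P) (U(P) = 3 + (P + P)/(P + 12) = 3 + (2*P)/(12 + P) = 3 + 2*P/(12 + P))
I(A) = 1/(2*A)
-I(U((N(x(4), 1) + O)²)) = -1/(2*((36 + 5*(1 - 8)²)/(12 + (1 - 8)²))) = -1/(2*((36 + 5*(-7)²)/(12 + (-7)²))) = -1/(2*((36 + 5*49)/(12 + 49))) = -1/(2*((36 + 245)/61)) = -1/(2*((1/61)*281)) = -1/(2*281/61) = -61/(2*281) = -1*61/562 = -61/562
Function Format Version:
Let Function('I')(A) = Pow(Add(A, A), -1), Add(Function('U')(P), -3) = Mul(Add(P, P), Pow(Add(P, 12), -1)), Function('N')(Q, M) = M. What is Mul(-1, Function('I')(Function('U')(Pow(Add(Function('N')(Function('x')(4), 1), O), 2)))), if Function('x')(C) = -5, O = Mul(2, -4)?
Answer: Rational(-61, 562) ≈ -0.10854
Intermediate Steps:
O = -8
Function('U')(P) = Add(3, Mul(2, P, Pow(Add(12, P), -1))) (Function('U')(P) = Add(3, Mul(Add(P, P), Pow(Add(P, 12), -1))) = Add(3, Mul(Mul(2, P), Pow(Add(12, P), -1))) = Add(3, Mul(2, P, Pow(Add(12, P), -1))))
Function('I')(A) = Mul(Rational(1, 2), Pow(A, -1)) (Function('I')(A) = Pow(Mul(2, A), -1) = Mul(Rational(1, 2), Pow(A, -1)))
Mul(-1, Function('I')(Function('U')(Pow(Add(Function('N')(Function('x')(4), 1), O), 2)))) = Mul(-1, Mul(Rational(1, 2), Pow(Mul(Pow(Add(12, Pow(Add(1, -8), 2)), -1), Add(36, Mul(5, Pow(Add(1, -8), 2)))), -1))) = Mul(-1, Mul(Rational(1, 2), Pow(Mul(Pow(Add(12, Pow(-7, 2)), -1), Add(36, Mul(5, Pow(-7, 2)))), -1))) = Mul(-1, Mul(Rational(1, 2), Pow(Mul(Pow(Add(12, 49), -1), Add(36, Mul(5, 49))), -1))) = Mul(-1, Mul(Rational(1, 2), Pow(Mul(Pow(61, -1), Add(36, 245)), -1))) = Mul(-1, Mul(Rational(1, 2), Pow(Mul(Rational(1, 61), 281), -1))) = Mul(-1, Mul(Rational(1, 2), Pow(Rational(281, 61), -1))) = Mul(-1, Mul(Rational(1, 2), Rational(61, 281))) = Mul(-1, Rational(61, 562)) = Rational(-61, 562)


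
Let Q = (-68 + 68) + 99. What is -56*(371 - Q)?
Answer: -15232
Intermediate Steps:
Q = 99 (Q = 0 + 99 = 99)
-56*(371 - Q) = -56*(371 - 1*99) = -56*(371 - 99) = -56*272 = -15232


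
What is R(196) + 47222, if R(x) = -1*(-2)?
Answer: 47224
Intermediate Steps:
R(x) = 2
R(196) + 47222 = 2 + 47222 = 47224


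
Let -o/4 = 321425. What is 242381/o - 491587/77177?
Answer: -650739644337/99226468900 ≈ -6.5581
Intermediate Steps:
o = -1285700 (o = -4*321425 = -1285700)
242381/o - 491587/77177 = 242381/(-1285700) - 491587/77177 = 242381*(-1/1285700) - 491587*1/77177 = -242381/1285700 - 491587/77177 = -650739644337/99226468900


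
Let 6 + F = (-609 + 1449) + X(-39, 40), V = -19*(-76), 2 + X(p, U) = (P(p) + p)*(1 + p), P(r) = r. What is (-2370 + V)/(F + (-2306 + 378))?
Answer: -463/934 ≈ -0.49572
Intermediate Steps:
X(p, U) = -2 + 2*p*(1 + p) (X(p, U) = -2 + (p + p)*(1 + p) = -2 + (2*p)*(1 + p) = -2 + 2*p*(1 + p))
V = 1444
F = 3796 (F = -6 + ((-609 + 1449) + (-2 + 2*(-39) + 2*(-39)²)) = -6 + (840 + (-2 - 78 + 2*1521)) = -6 + (840 + (-2 - 78 + 3042)) = -6 + (840 + 2962) = -6 + 3802 = 3796)
(-2370 + V)/(F + (-2306 + 378)) = (-2370 + 1444)/(3796 + (-2306 + 378)) = -926/(3796 - 1928) = -926/1868 = -926*1/1868 = -463/934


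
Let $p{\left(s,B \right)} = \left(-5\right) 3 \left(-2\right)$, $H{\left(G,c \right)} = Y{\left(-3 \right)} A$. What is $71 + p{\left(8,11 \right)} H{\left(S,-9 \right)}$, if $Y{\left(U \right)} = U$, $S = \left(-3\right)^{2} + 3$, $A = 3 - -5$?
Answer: $-649$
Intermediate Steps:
$A = 8$ ($A = 3 + 5 = 8$)
$S = 12$ ($S = 9 + 3 = 12$)
$H{\left(G,c \right)} = -24$ ($H{\left(G,c \right)} = \left(-3\right) 8 = -24$)
$p{\left(s,B \right)} = 30$ ($p{\left(s,B \right)} = \left(-15\right) \left(-2\right) = 30$)
$71 + p{\left(8,11 \right)} H{\left(S,-9 \right)} = 71 + 30 \left(-24\right) = 71 - 720 = -649$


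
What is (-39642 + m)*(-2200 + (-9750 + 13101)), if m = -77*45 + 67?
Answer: -49539040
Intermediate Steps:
m = -3398 (m = -3465 + 67 = -3398)
(-39642 + m)*(-2200 + (-9750 + 13101)) = (-39642 - 3398)*(-2200 + (-9750 + 13101)) = -43040*(-2200 + 3351) = -43040*1151 = -49539040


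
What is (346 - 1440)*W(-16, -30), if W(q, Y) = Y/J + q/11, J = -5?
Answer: -54700/11 ≈ -4972.7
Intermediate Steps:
W(q, Y) = -Y/5 + q/11 (W(q, Y) = Y/(-5) + q/11 = Y*(-⅕) + q*(1/11) = -Y/5 + q/11)
(346 - 1440)*W(-16, -30) = (346 - 1440)*(-⅕*(-30) + (1/11)*(-16)) = -1094*(6 - 16/11) = -1094*50/11 = -54700/11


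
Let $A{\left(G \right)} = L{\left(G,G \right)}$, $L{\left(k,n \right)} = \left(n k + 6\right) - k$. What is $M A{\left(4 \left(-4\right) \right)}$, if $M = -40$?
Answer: $-11120$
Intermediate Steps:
$L{\left(k,n \right)} = 6 - k + k n$ ($L{\left(k,n \right)} = \left(k n + 6\right) - k = \left(6 + k n\right) - k = 6 - k + k n$)
$A{\left(G \right)} = 6 + G^{2} - G$ ($A{\left(G \right)} = 6 - G + G G = 6 - G + G^{2} = 6 + G^{2} - G$)
$M A{\left(4 \left(-4\right) \right)} = - 40 \left(6 + \left(4 \left(-4\right)\right)^{2} - 4 \left(-4\right)\right) = - 40 \left(6 + \left(-16\right)^{2} - -16\right) = - 40 \left(6 + 256 + 16\right) = \left(-40\right) 278 = -11120$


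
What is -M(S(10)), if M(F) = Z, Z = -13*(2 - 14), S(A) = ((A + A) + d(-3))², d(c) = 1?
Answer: -156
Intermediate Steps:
S(A) = (1 + 2*A)² (S(A) = ((A + A) + 1)² = (2*A + 1)² = (1 + 2*A)²)
Z = 156 (Z = -13*(-12) = 156)
M(F) = 156
-M(S(10)) = -1*156 = -156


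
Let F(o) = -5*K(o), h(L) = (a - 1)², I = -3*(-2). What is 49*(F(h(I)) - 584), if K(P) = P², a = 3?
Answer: -32536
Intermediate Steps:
I = 6
h(L) = 4 (h(L) = (3 - 1)² = 2² = 4)
F(o) = -5*o²
49*(F(h(I)) - 584) = 49*(-5*4² - 584) = 49*(-5*16 - 584) = 49*(-80 - 584) = 49*(-664) = -32536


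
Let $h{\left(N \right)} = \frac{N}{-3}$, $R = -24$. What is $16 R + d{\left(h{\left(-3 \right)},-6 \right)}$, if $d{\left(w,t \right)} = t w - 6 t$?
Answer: $-354$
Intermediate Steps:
$h{\left(N \right)} = - \frac{N}{3}$ ($h{\left(N \right)} = N \left(- \frac{1}{3}\right) = - \frac{N}{3}$)
$d{\left(w,t \right)} = - 6 t + t w$
$16 R + d{\left(h{\left(-3 \right)},-6 \right)} = 16 \left(-24\right) - 6 \left(-6 - -1\right) = -384 - 6 \left(-6 + 1\right) = -384 - -30 = -384 + 30 = -354$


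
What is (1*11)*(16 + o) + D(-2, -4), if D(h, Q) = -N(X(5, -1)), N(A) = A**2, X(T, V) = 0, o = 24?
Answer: 440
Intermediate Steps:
D(h, Q) = 0 (D(h, Q) = -1*0**2 = -1*0 = 0)
(1*11)*(16 + o) + D(-2, -4) = (1*11)*(16 + 24) + 0 = 11*40 + 0 = 440 + 0 = 440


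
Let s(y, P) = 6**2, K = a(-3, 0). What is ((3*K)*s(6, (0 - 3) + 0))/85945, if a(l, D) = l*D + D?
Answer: 0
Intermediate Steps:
a(l, D) = D + D*l (a(l, D) = D*l + D = D + D*l)
K = 0 (K = 0*(1 - 3) = 0*(-2) = 0)
s(y, P) = 36
((3*K)*s(6, (0 - 3) + 0))/85945 = ((3*0)*36)/85945 = (0*36)*(1/85945) = 0*(1/85945) = 0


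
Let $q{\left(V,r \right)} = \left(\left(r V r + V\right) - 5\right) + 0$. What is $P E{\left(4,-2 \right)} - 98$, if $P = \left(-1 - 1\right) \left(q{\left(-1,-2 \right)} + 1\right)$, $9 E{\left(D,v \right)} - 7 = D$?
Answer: $-76$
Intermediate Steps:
$E{\left(D,v \right)} = \frac{7}{9} + \frac{D}{9}$
$q{\left(V,r \right)} = -5 + V + V r^{2}$ ($q{\left(V,r \right)} = \left(\left(V r r + V\right) - 5\right) + 0 = \left(\left(V r^{2} + V\right) - 5\right) + 0 = \left(\left(V + V r^{2}\right) - 5\right) + 0 = \left(-5 + V + V r^{2}\right) + 0 = -5 + V + V r^{2}$)
$P = 18$ ($P = \left(-1 - 1\right) \left(\left(-5 - 1 - \left(-2\right)^{2}\right) + 1\right) = \left(-1 - 1\right) \left(\left(-5 - 1 - 4\right) + 1\right) = - 2 \left(\left(-5 - 1 - 4\right) + 1\right) = - 2 \left(-10 + 1\right) = \left(-2\right) \left(-9\right) = 18$)
$P E{\left(4,-2 \right)} - 98 = 18 \left(\frac{7}{9} + \frac{1}{9} \cdot 4\right) - 98 = 18 \left(\frac{7}{9} + \frac{4}{9}\right) - 98 = 18 \cdot \frac{11}{9} - 98 = 22 - 98 = -76$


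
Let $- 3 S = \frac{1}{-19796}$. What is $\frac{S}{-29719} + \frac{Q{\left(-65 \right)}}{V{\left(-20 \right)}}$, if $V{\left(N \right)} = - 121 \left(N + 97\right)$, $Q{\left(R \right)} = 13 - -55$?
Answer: $- \frac{17145249059}{2349151074732} \approx -0.0072985$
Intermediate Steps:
$Q{\left(R \right)} = 68$ ($Q{\left(R \right)} = 13 + 55 = 68$)
$V{\left(N \right)} = -11737 - 121 N$ ($V{\left(N \right)} = - 121 \left(97 + N\right) = -11737 - 121 N$)
$S = \frac{1}{59388}$ ($S = - \frac{1}{3 \left(-19796\right)} = \left(- \frac{1}{3}\right) \left(- \frac{1}{19796}\right) = \frac{1}{59388} \approx 1.6838 \cdot 10^{-5}$)
$\frac{S}{-29719} + \frac{Q{\left(-65 \right)}}{V{\left(-20 \right)}} = \frac{1}{59388 \left(-29719\right)} + \frac{68}{-11737 - -2420} = \frac{1}{59388} \left(- \frac{1}{29719}\right) + \frac{68}{-11737 + 2420} = - \frac{1}{1764951972} + \frac{68}{-9317} = - \frac{1}{1764951972} + 68 \left(- \frac{1}{9317}\right) = - \frac{1}{1764951972} - \frac{68}{9317} = - \frac{17145249059}{2349151074732}$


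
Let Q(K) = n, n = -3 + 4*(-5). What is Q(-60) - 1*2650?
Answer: -2673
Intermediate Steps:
n = -23 (n = -3 - 20 = -23)
Q(K) = -23
Q(-60) - 1*2650 = -23 - 1*2650 = -23 - 2650 = -2673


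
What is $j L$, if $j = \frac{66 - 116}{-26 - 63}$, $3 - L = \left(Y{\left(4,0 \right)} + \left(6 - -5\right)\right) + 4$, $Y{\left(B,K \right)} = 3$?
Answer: $- \frac{750}{89} \approx -8.427$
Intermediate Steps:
$L = -15$ ($L = 3 - \left(\left(3 + \left(6 - -5\right)\right) + 4\right) = 3 - \left(\left(3 + \left(6 + 5\right)\right) + 4\right) = 3 - \left(\left(3 + 11\right) + 4\right) = 3 - \left(14 + 4\right) = 3 - 18 = -15$)
$j = \frac{50}{89}$ ($j = - \frac{50}{-89} = \left(-50\right) \left(- \frac{1}{89}\right) = \frac{50}{89} \approx 0.5618$)
$j L = \frac{50}{89} \left(-15\right) = - \frac{750}{89}$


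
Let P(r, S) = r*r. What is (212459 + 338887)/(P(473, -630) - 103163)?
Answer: 275673/60283 ≈ 4.5730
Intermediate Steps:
P(r, S) = r**2
(212459 + 338887)/(P(473, -630) - 103163) = (212459 + 338887)/(473**2 - 103163) = 551346/(223729 - 103163) = 551346/120566 = 551346*(1/120566) = 275673/60283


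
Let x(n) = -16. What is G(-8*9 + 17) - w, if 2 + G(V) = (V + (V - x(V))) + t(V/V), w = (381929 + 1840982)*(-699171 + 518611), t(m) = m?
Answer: 401368810065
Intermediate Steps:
w = -401368810160 (w = 2222911*(-180560) = -401368810160)
G(V) = 15 + 2*V (G(V) = -2 + ((V + (V - 1*(-16))) + V/V) = -2 + ((V + (V + 16)) + 1) = -2 + ((V + (16 + V)) + 1) = -2 + ((16 + 2*V) + 1) = -2 + (17 + 2*V) = 15 + 2*V)
G(-8*9 + 17) - w = (15 + 2*(-8*9 + 17)) - 1*(-401368810160) = (15 + 2*(-72 + 17)) + 401368810160 = (15 + 2*(-55)) + 401368810160 = (15 - 110) + 401368810160 = -95 + 401368810160 = 401368810065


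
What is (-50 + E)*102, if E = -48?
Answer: -9996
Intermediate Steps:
(-50 + E)*102 = (-50 - 48)*102 = -98*102 = -9996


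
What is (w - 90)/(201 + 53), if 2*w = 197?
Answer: 17/508 ≈ 0.033465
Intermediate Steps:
w = 197/2 (w = (½)*197 = 197/2 ≈ 98.500)
(w - 90)/(201 + 53) = (197/2 - 90)/(201 + 53) = (17/2)/254 = (17/2)*(1/254) = 17/508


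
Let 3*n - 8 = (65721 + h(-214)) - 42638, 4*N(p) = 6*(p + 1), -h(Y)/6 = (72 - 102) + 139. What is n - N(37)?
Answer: 7422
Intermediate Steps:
h(Y) = -654 (h(Y) = -6*((72 - 102) + 139) = -6*(-30 + 139) = -6*109 = -654)
N(p) = 3/2 + 3*p/2 (N(p) = (6*(p + 1))/4 = (6*(1 + p))/4 = (6 + 6*p)/4 = 3/2 + 3*p/2)
n = 7479 (n = 8/3 + ((65721 - 654) - 42638)/3 = 8/3 + (65067 - 42638)/3 = 8/3 + (1/3)*22429 = 8/3 + 22429/3 = 7479)
n - N(37) = 7479 - (3/2 + (3/2)*37) = 7479 - (3/2 + 111/2) = 7479 - 1*57 = 7479 - 57 = 7422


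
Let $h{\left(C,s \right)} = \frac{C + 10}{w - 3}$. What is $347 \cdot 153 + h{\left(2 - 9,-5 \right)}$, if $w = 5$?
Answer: $\frac{106185}{2} \approx 53093.0$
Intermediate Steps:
$h{\left(C,s \right)} = 5 + \frac{C}{2}$ ($h{\left(C,s \right)} = \frac{C + 10}{5 - 3} = \frac{10 + C}{2} = \left(10 + C\right) \frac{1}{2} = 5 + \frac{C}{2}$)
$347 \cdot 153 + h{\left(2 - 9,-5 \right)} = 347 \cdot 153 + \left(5 + \frac{2 - 9}{2}\right) = 53091 + \left(5 + \frac{1}{2} \left(-7\right)\right) = 53091 + \left(5 - \frac{7}{2}\right) = 53091 + \frac{3}{2} = \frac{106185}{2}$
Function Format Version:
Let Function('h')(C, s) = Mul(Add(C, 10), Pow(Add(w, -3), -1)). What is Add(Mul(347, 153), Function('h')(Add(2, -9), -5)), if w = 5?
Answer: Rational(106185, 2) ≈ 53093.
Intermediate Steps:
Function('h')(C, s) = Add(5, Mul(Rational(1, 2), C)) (Function('h')(C, s) = Mul(Add(C, 10), Pow(Add(5, -3), -1)) = Mul(Add(10, C), Pow(2, -1)) = Mul(Add(10, C), Rational(1, 2)) = Add(5, Mul(Rational(1, 2), C)))
Add(Mul(347, 153), Function('h')(Add(2, -9), -5)) = Add(Mul(347, 153), Add(5, Mul(Rational(1, 2), Add(2, -9)))) = Add(53091, Add(5, Mul(Rational(1, 2), -7))) = Add(53091, Add(5, Rational(-7, 2))) = Add(53091, Rational(3, 2)) = Rational(106185, 2)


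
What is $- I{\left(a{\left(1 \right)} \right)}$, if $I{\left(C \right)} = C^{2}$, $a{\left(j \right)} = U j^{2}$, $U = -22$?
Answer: $-484$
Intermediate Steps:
$a{\left(j \right)} = - 22 j^{2}$
$- I{\left(a{\left(1 \right)} \right)} = - \left(- 22 \cdot 1^{2}\right)^{2} = - \left(\left(-22\right) 1\right)^{2} = - \left(-22\right)^{2} = \left(-1\right) 484 = -484$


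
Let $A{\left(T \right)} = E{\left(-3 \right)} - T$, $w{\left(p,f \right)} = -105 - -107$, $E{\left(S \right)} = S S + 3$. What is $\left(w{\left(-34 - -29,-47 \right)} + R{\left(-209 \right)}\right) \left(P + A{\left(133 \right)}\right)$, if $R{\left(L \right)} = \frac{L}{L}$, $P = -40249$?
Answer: $-121110$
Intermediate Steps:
$E{\left(S \right)} = 3 + S^{2}$ ($E{\left(S \right)} = S^{2} + 3 = 3 + S^{2}$)
$w{\left(p,f \right)} = 2$ ($w{\left(p,f \right)} = -105 + 107 = 2$)
$R{\left(L \right)} = 1$
$A{\left(T \right)} = 12 - T$ ($A{\left(T \right)} = \left(3 + \left(-3\right)^{2}\right) - T = \left(3 + 9\right) - T = 12 - T$)
$\left(w{\left(-34 - -29,-47 \right)} + R{\left(-209 \right)}\right) \left(P + A{\left(133 \right)}\right) = \left(2 + 1\right) \left(-40249 + \left(12 - 133\right)\right) = 3 \left(-40249 + \left(12 - 133\right)\right) = 3 \left(-40249 - 121\right) = 3 \left(-40370\right) = -121110$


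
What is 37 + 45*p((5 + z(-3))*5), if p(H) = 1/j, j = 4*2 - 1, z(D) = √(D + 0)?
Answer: 304/7 ≈ 43.429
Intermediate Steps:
z(D) = √D
j = 7 (j = 8 - 1 = 7)
p(H) = ⅐ (p(H) = 1/7 = ⅐)
37 + 45*p((5 + z(-3))*5) = 37 + 45*(⅐) = 37 + 45/7 = 304/7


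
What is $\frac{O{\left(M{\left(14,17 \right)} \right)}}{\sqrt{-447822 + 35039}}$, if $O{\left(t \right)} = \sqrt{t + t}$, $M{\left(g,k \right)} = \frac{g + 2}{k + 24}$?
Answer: $- \frac{4 i \sqrt{33848206}}{16924103} \approx - 0.0013751 i$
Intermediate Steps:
$M{\left(g,k \right)} = \frac{2 + g}{24 + k}$
$O{\left(t \right)} = \sqrt{2} \sqrt{t}$ ($O{\left(t \right)} = \sqrt{2 t} = \sqrt{2} \sqrt{t}$)
$\frac{O{\left(M{\left(14,17 \right)} \right)}}{\sqrt{-447822 + 35039}} = \frac{\sqrt{2} \sqrt{\frac{2 + 14}{24 + 17}}}{\sqrt{-447822 + 35039}} = \frac{\sqrt{2} \sqrt{\frac{1}{41} \cdot 16}}{\sqrt{-412783}} = \frac{\sqrt{2} \sqrt{\frac{1}{41} \cdot 16}}{i \sqrt{412783}} = \sqrt{2} \sqrt{\frac{16}{41}} \left(- \frac{i \sqrt{412783}}{412783}\right) = \sqrt{2} \frac{4 \sqrt{41}}{41} \left(- \frac{i \sqrt{412783}}{412783}\right) = \frac{4 \sqrt{82}}{41} \left(- \frac{i \sqrt{412783}}{412783}\right) = - \frac{4 i \sqrt{33848206}}{16924103}$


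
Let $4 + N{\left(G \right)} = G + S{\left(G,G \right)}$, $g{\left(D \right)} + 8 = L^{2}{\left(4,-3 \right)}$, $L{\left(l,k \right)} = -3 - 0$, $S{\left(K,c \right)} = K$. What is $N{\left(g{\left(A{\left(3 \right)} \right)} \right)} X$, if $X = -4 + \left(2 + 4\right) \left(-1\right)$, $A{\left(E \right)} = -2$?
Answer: $20$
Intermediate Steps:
$L{\left(l,k \right)} = -3$ ($L{\left(l,k \right)} = -3 + 0 = -3$)
$g{\left(D \right)} = 1$ ($g{\left(D \right)} = -8 + \left(-3\right)^{2} = -8 + 9 = 1$)
$X = -10$ ($X = -4 + 6 \left(-1\right) = -4 - 6 = -10$)
$N{\left(G \right)} = -4 + 2 G$ ($N{\left(G \right)} = -4 + \left(G + G\right) = -4 + 2 G$)
$N{\left(g{\left(A{\left(3 \right)} \right)} \right)} X = \left(-4 + 2 \cdot 1\right) \left(-10\right) = \left(-4 + 2\right) \left(-10\right) = \left(-2\right) \left(-10\right) = 20$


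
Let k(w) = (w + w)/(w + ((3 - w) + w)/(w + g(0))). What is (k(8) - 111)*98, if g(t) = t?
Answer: -716282/67 ≈ -10691.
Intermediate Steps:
k(w) = 2*w/(w + 3/w) (k(w) = (w + w)/(w + ((3 - w) + w)/(w + 0)) = (2*w)/(w + 3/w) = 2*w/(w + 3/w))
(k(8) - 111)*98 = (2*8²/(3 + 8²) - 111)*98 = (2*64/(3 + 64) - 111)*98 = (2*64/67 - 111)*98 = (2*64*(1/67) - 111)*98 = (128/67 - 111)*98 = -7309/67*98 = -716282/67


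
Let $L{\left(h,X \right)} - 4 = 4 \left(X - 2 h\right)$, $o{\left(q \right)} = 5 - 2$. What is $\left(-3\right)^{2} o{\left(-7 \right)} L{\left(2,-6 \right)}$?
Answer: $-972$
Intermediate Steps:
$o{\left(q \right)} = 3$ ($o{\left(q \right)} = 5 - 2 = 3$)
$L{\left(h,X \right)} = 4 - 8 h + 4 X$ ($L{\left(h,X \right)} = 4 + 4 \left(X - 2 h\right) = 4 + \left(- 8 h + 4 X\right) = 4 - 8 h + 4 X$)
$\left(-3\right)^{2} o{\left(-7 \right)} L{\left(2,-6 \right)} = \left(-3\right)^{2} \cdot 3 \left(4 - 16 + 4 \left(-6\right)\right) = 9 \cdot 3 \left(4 - 16 - 24\right) = 27 \left(-36\right) = -972$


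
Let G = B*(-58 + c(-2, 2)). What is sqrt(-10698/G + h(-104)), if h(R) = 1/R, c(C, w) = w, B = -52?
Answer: I*sqrt(488033)/364 ≈ 1.9192*I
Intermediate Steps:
G = 2912 (G = -52*(-58 + 2) = -52*(-56) = 2912)
sqrt(-10698/G + h(-104)) = sqrt(-10698/2912 + 1/(-104)) = sqrt(-10698*1/2912 - 1/104) = sqrt(-5349/1456 - 1/104) = sqrt(-5363/1456) = I*sqrt(488033)/364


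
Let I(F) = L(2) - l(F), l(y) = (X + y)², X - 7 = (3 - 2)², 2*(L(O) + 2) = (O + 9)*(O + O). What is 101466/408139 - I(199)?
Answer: 17480286697/408139 ≈ 42829.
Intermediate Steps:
L(O) = -2 + O*(9 + O) (L(O) = -2 + ((O + 9)*(O + O))/2 = -2 + ((9 + O)*(2*O))/2 = -2 + (2*O*(9 + O))/2 = -2 + O*(9 + O))
X = 8 (X = 7 + (3 - 2)² = 7 + 1² = 7 + 1 = 8)
l(y) = (8 + y)²
I(F) = 20 - (8 + F)² (I(F) = (-2 + 2² + 9*2) - (8 + F)² = (-2 + 4 + 18) - (8 + F)² = 20 - (8 + F)²)
101466/408139 - I(199) = 101466/408139 - (20 - (8 + 199)²) = 101466*(1/408139) - (20 - 1*207²) = 101466/408139 - (20 - 1*42849) = 101466/408139 - (20 - 42849) = 101466/408139 - 1*(-42829) = 101466/408139 + 42829 = 17480286697/408139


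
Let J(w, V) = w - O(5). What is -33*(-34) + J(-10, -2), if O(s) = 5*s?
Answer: 1087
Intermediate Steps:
J(w, V) = -25 + w (J(w, V) = w - 5*5 = w - 1*25 = w - 25 = -25 + w)
-33*(-34) + J(-10, -2) = -33*(-34) + (-25 - 10) = 1122 - 35 = 1087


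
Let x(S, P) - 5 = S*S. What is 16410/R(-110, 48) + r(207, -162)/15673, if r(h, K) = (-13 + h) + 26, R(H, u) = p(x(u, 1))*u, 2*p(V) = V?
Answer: 44897575/144755828 ≈ 0.31016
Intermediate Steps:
x(S, P) = 5 + S**2 (x(S, P) = 5 + S*S = 5 + S**2)
p(V) = V/2
R(H, u) = u*(5/2 + u**2/2) (R(H, u) = ((5 + u**2)/2)*u = (5/2 + u**2/2)*u = u*(5/2 + u**2/2))
r(h, K) = 13 + h
16410/R(-110, 48) + r(207, -162)/15673 = 16410/(((1/2)*48*(5 + 48**2))) + (13 + 207)/15673 = 16410/(((1/2)*48*(5 + 2304))) + 220*(1/15673) = 16410/(((1/2)*48*2309)) + 220/15673 = 16410/55416 + 220/15673 = 16410*(1/55416) + 220/15673 = 2735/9236 + 220/15673 = 44897575/144755828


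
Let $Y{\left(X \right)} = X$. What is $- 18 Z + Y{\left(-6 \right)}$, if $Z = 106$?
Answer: $-1914$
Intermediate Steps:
$- 18 Z + Y{\left(-6 \right)} = \left(-18\right) 106 - 6 = -1908 - 6 = -1914$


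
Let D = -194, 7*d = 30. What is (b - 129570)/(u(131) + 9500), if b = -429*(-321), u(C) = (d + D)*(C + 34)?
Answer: -56973/152620 ≈ -0.37330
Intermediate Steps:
d = 30/7 (d = (⅐)*30 = 30/7 ≈ 4.2857)
u(C) = -45152/7 - 1328*C/7 (u(C) = (30/7 - 194)*(C + 34) = -1328*(34 + C)/7 = -45152/7 - 1328*C/7)
b = 137709
(b - 129570)/(u(131) + 9500) = (137709 - 129570)/((-45152/7 - 1328/7*131) + 9500) = 8139/((-45152/7 - 173968/7) + 9500) = 8139/(-219120/7 + 9500) = 8139/(-152620/7) = 8139*(-7/152620) = -56973/152620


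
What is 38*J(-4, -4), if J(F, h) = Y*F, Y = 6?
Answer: -912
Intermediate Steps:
J(F, h) = 6*F
38*J(-4, -4) = 38*(6*(-4)) = 38*(-24) = -912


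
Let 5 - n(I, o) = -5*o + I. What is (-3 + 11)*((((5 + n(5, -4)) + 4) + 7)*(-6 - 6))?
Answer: 384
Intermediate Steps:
n(I, o) = 5 - I + 5*o (n(I, o) = 5 - (-5*o + I) = 5 - (I - 5*o) = 5 + (-I + 5*o) = 5 - I + 5*o)
(-3 + 11)*((((5 + n(5, -4)) + 4) + 7)*(-6 - 6)) = (-3 + 11)*((((5 + (5 - 1*5 + 5*(-4))) + 4) + 7)*(-6 - 6)) = 8*((((5 + (5 - 5 - 20)) + 4) + 7)*(-12)) = 8*((((5 - 20) + 4) + 7)*(-12)) = 8*(((-15 + 4) + 7)*(-12)) = 8*((-11 + 7)*(-12)) = 8*(-4*(-12)) = 8*48 = 384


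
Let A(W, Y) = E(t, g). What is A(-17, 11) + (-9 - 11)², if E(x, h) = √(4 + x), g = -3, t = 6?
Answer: 400 + √10 ≈ 403.16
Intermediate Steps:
A(W, Y) = √10 (A(W, Y) = √(4 + 6) = √10)
A(-17, 11) + (-9 - 11)² = √10 + (-9 - 11)² = √10 + (-20)² = √10 + 400 = 400 + √10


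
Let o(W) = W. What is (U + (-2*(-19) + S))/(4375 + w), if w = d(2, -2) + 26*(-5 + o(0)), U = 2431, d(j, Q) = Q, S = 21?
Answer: 2490/4243 ≈ 0.58685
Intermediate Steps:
w = -132 (w = -2 + 26*(-5 + 0) = -2 + 26*(-5) = -2 - 130 = -132)
(U + (-2*(-19) + S))/(4375 + w) = (2431 + (-2*(-19) + 21))/(4375 - 132) = (2431 + (38 + 21))/4243 = (2431 + 59)*(1/4243) = 2490*(1/4243) = 2490/4243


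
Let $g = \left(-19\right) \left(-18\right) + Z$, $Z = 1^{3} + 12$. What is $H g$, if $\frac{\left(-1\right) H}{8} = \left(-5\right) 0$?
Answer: $0$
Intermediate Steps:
$H = 0$ ($H = - 8 \left(\left(-5\right) 0\right) = \left(-8\right) 0 = 0$)
$Z = 13$ ($Z = 1 + 12 = 13$)
$g = 355$ ($g = \left(-19\right) \left(-18\right) + 13 = 342 + 13 = 355$)
$H g = 0 \cdot 355 = 0$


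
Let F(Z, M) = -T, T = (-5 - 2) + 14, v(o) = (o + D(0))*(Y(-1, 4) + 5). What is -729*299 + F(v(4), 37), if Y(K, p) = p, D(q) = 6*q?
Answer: -217978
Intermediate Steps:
v(o) = 9*o (v(o) = (o + 6*0)*(4 + 5) = (o + 0)*9 = o*9 = 9*o)
T = 7 (T = -7 + 14 = 7)
F(Z, M) = -7 (F(Z, M) = -1*7 = -7)
-729*299 + F(v(4), 37) = -729*299 - 7 = -217971 - 7 = -217978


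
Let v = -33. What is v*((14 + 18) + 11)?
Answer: -1419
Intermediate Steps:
v*((14 + 18) + 11) = -33*((14 + 18) + 11) = -33*(32 + 11) = -33*43 = -1419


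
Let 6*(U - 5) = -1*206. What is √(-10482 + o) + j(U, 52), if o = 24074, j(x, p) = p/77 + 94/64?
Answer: 5283/2464 + 2*√3398 ≈ 118.73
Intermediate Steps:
U = -88/3 (U = 5 + (-1*206)/6 = 5 + (⅙)*(-206) = 5 - 103/3 = -88/3 ≈ -29.333)
j(x, p) = 47/32 + p/77 (j(x, p) = p*(1/77) + 94*(1/64) = p/77 + 47/32 = 47/32 + p/77)
√(-10482 + o) + j(U, 52) = √(-10482 + 24074) + (47/32 + (1/77)*52) = √13592 + (47/32 + 52/77) = 2*√3398 + 5283/2464 = 5283/2464 + 2*√3398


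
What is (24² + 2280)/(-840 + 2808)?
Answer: 119/82 ≈ 1.4512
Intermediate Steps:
(24² + 2280)/(-840 + 2808) = (576 + 2280)/1968 = 2856*(1/1968) = 119/82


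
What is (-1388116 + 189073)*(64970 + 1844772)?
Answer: -2289862776906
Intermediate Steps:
(-1388116 + 189073)*(64970 + 1844772) = -1199043*1909742 = -2289862776906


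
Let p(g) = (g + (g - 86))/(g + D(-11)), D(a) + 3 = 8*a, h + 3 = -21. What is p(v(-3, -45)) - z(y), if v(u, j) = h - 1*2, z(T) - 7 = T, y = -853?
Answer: 33040/39 ≈ 847.18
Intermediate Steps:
h = -24 (h = -3 - 21 = -24)
z(T) = 7 + T
v(u, j) = -26 (v(u, j) = -24 - 1*2 = -24 - 2 = -26)
D(a) = -3 + 8*a
p(g) = (-86 + 2*g)/(-91 + g) (p(g) = (g + (g - 86))/(g + (-3 + 8*(-11))) = (g + (-86 + g))/(g + (-3 - 88)) = (-86 + 2*g)/(g - 91) = (-86 + 2*g)/(-91 + g))
p(v(-3, -45)) - z(y) = 2*(-43 - 26)/(-91 - 26) - (7 - 853) = 2*(-69)/(-117) - 1*(-846) = 2*(-1/117)*(-69) + 846 = 46/39 + 846 = 33040/39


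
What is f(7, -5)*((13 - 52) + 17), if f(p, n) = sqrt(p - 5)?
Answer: -22*sqrt(2) ≈ -31.113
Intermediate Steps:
f(p, n) = sqrt(-5 + p)
f(7, -5)*((13 - 52) + 17) = sqrt(-5 + 7)*((13 - 52) + 17) = sqrt(2)*(-39 + 17) = sqrt(2)*(-22) = -22*sqrt(2)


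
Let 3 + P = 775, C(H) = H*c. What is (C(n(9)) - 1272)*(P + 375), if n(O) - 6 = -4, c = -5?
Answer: -1470454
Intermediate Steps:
n(O) = 2 (n(O) = 6 - 4 = 2)
C(H) = -5*H (C(H) = H*(-5) = -5*H)
P = 772 (P = -3 + 775 = 772)
(C(n(9)) - 1272)*(P + 375) = (-5*2 - 1272)*(772 + 375) = (-10 - 1272)*1147 = -1282*1147 = -1470454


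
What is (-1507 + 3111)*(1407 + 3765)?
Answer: 8295888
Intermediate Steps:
(-1507 + 3111)*(1407 + 3765) = 1604*5172 = 8295888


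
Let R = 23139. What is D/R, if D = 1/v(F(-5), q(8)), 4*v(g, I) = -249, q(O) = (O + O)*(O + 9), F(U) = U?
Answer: -4/5761611 ≈ -6.9425e-7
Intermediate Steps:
q(O) = 2*O*(9 + O) (q(O) = (2*O)*(9 + O) = 2*O*(9 + O))
v(g, I) = -249/4 (v(g, I) = (¼)*(-249) = -249/4)
D = -4/249 (D = 1/(-249/4) = -4/249 ≈ -0.016064)
D/R = -4/249/23139 = -4/249*1/23139 = -4/5761611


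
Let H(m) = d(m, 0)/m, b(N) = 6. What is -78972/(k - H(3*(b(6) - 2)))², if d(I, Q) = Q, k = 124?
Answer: -19743/3844 ≈ -5.1361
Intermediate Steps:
H(m) = 0 (H(m) = 0/m = 0)
-78972/(k - H(3*(b(6) - 2)))² = -78972/(124 - 1*0)² = -78972/(124 + 0)² = -78972/(124²) = -78972/15376 = -78972*1/15376 = -19743/3844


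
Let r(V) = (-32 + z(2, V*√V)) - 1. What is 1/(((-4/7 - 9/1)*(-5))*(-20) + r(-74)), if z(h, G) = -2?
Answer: -7/6945 ≈ -0.0010079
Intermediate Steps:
r(V) = -35 (r(V) = (-32 - 2) - 1 = -34 - 1 = -35)
1/(((-4/7 - 9/1)*(-5))*(-20) + r(-74)) = 1/(((-4/7 - 9/1)*(-5))*(-20) - 35) = 1/(((-4*⅐ - 9*1)*(-5))*(-20) - 35) = 1/(((-4/7 - 9)*(-5))*(-20) - 35) = 1/(-67/7*(-5)*(-20) - 35) = 1/((335/7)*(-20) - 35) = 1/(-6700/7 - 35) = 1/(-6945/7) = -7/6945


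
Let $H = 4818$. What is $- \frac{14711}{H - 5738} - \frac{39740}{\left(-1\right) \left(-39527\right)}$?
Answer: $\frac{544920897}{36364840} \approx 14.985$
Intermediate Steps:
$- \frac{14711}{H - 5738} - \frac{39740}{\left(-1\right) \left(-39527\right)} = - \frac{14711}{4818 - 5738} - \frac{39740}{\left(-1\right) \left(-39527\right)} = - \frac{14711}{-920} - \frac{39740}{39527} = \left(-14711\right) \left(- \frac{1}{920}\right) - \frac{39740}{39527} = \frac{14711}{920} - \frac{39740}{39527} = \frac{544920897}{36364840}$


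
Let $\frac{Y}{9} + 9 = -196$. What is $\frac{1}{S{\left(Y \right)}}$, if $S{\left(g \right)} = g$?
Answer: $- \frac{1}{1845} \approx -0.00054201$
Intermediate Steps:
$Y = -1845$ ($Y = -81 + 9 \left(-196\right) = -81 - 1764 = -1845$)
$\frac{1}{S{\left(Y \right)}} = \frac{1}{-1845} = - \frac{1}{1845}$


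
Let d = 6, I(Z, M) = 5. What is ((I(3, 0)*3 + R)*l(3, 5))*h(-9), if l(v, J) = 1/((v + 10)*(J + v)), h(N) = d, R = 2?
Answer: 51/52 ≈ 0.98077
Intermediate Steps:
h(N) = 6
l(v, J) = 1/((10 + v)*(J + v))
((I(3, 0)*3 + R)*l(3, 5))*h(-9) = ((5*3 + 2)/(3² + 10*5 + 10*3 + 5*3))*6 = ((15 + 2)/(9 + 50 + 30 + 15))*6 = (17/104)*6 = 51/52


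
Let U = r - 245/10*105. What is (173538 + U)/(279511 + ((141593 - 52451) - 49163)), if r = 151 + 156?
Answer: 68509/127796 ≈ 0.53608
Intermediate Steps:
r = 307
U = -4531/2 (U = 307 - 245/10*105 = 307 - 245*1/10*105 = 307 - 49/2*105 = 307 - 5145/2 = -4531/2 ≈ -2265.5)
(173538 + U)/(279511 + ((141593 - 52451) - 49163)) = (173538 - 4531/2)/(279511 + ((141593 - 52451) - 49163)) = 342545/(2*(279511 + (89142 - 49163))) = 342545/(2*(279511 + 39979)) = (342545/2)/319490 = (342545/2)*(1/319490) = 68509/127796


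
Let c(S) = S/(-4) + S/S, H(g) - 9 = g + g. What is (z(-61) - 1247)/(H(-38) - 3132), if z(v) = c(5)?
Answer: 4989/12796 ≈ 0.38989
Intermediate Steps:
H(g) = 9 + 2*g (H(g) = 9 + (g + g) = 9 + 2*g)
c(S) = 1 - S/4 (c(S) = S*(-¼) + 1 = -S/4 + 1 = 1 - S/4)
z(v) = -¼ (z(v) = 1 - ¼*5 = 1 - 5/4 = -¼)
(z(-61) - 1247)/(H(-38) - 3132) = (-¼ - 1247)/((9 + 2*(-38)) - 3132) = -4989/(4*((9 - 76) - 3132)) = -4989/(4*(-67 - 3132)) = -4989/4/(-3199) = -4989/4*(-1/3199) = 4989/12796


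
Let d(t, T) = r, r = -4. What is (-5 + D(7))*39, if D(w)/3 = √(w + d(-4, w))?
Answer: -195 + 117*√3 ≈ 7.6499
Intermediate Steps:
d(t, T) = -4
D(w) = 3*√(-4 + w) (D(w) = 3*√(w - 4) = 3*√(-4 + w))
(-5 + D(7))*39 = (-5 + 3*√(-4 + 7))*39 = (-5 + 3*√3)*39 = -195 + 117*√3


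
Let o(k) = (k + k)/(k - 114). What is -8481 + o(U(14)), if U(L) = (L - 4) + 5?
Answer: -279883/33 ≈ -8481.3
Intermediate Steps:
U(L) = 1 + L (U(L) = (-4 + L) + 5 = 1 + L)
o(k) = 2*k/(-114 + k) (o(k) = (2*k)/(-114 + k) = 2*k/(-114 + k))
-8481 + o(U(14)) = -8481 + 2*(1 + 14)/(-114 + (1 + 14)) = -8481 + 2*15/(-114 + 15) = -8481 + 2*15/(-99) = -8481 + 2*15*(-1/99) = -8481 - 10/33 = -279883/33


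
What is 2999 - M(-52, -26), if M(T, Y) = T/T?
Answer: 2998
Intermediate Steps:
M(T, Y) = 1
2999 - M(-52, -26) = 2999 - 1*1 = 2999 - 1 = 2998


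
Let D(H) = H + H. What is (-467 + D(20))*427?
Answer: -182329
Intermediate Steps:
D(H) = 2*H
(-467 + D(20))*427 = (-467 + 2*20)*427 = (-467 + 40)*427 = -427*427 = -182329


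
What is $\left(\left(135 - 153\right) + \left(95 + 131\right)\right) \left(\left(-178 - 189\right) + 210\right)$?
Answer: $-32656$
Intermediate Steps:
$\left(\left(135 - 153\right) + \left(95 + 131\right)\right) \left(\left(-178 - 189\right) + 210\right) = \left(-18 + 226\right) \left(-367 + 210\right) = 208 \left(-157\right) = -32656$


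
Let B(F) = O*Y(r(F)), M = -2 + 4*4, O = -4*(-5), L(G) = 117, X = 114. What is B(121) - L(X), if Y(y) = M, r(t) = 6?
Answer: 163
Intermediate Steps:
O = 20
M = 14 (M = -2 + 16 = 14)
Y(y) = 14
B(F) = 280 (B(F) = 20*14 = 280)
B(121) - L(X) = 280 - 1*117 = 280 - 117 = 163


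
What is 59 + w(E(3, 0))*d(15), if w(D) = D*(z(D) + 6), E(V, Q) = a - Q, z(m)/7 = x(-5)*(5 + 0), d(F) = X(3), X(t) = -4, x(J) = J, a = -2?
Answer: -1293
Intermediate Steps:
d(F) = -4
z(m) = -175 (z(m) = 7*(-5*(5 + 0)) = 7*(-5*5) = 7*(-25) = -175)
E(V, Q) = -2 - Q
w(D) = -169*D (w(D) = D*(-175 + 6) = D*(-169) = -169*D)
59 + w(E(3, 0))*d(15) = 59 - 169*(-2 - 1*0)*(-4) = 59 - 169*(-2 + 0)*(-4) = 59 - 169*(-2)*(-4) = 59 + 338*(-4) = 59 - 1352 = -1293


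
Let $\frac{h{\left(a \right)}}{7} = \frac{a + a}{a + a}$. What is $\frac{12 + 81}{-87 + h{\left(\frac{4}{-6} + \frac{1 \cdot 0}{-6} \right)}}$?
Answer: $- \frac{93}{80} \approx -1.1625$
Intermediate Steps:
$h{\left(a \right)} = 7$ ($h{\left(a \right)} = 7 \frac{a + a}{a + a} = 7 \frac{2 a}{2 a} = 7 \cdot 2 a \frac{1}{2 a} = 7 \cdot 1 = 7$)
$\frac{12 + 81}{-87 + h{\left(\frac{4}{-6} + \frac{1 \cdot 0}{-6} \right)}} = \frac{12 + 81}{-87 + 7} = \frac{1}{-80} \cdot 93 = \left(- \frac{1}{80}\right) 93 = - \frac{93}{80}$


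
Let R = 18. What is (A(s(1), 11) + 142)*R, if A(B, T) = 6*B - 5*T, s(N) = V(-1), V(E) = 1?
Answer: 1674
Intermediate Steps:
s(N) = 1
A(B, T) = -5*T + 6*B
(A(s(1), 11) + 142)*R = ((-5*11 + 6*1) + 142)*18 = ((-55 + 6) + 142)*18 = (-49 + 142)*18 = 93*18 = 1674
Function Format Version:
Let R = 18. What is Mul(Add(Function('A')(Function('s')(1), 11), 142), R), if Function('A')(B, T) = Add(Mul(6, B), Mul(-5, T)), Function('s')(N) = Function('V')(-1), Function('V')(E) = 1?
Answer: 1674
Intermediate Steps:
Function('s')(N) = 1
Function('A')(B, T) = Add(Mul(-5, T), Mul(6, B))
Mul(Add(Function('A')(Function('s')(1), 11), 142), R) = Mul(Add(Add(Mul(-5, 11), Mul(6, 1)), 142), 18) = Mul(Add(Add(-55, 6), 142), 18) = Mul(Add(-49, 142), 18) = Mul(93, 18) = 1674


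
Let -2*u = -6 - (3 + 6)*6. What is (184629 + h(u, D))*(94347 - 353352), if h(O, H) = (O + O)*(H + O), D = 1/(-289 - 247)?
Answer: -6470325896355/134 ≈ -4.8286e+10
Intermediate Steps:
D = -1/536 (D = 1/(-536) = -1/536 ≈ -0.0018657)
u = 30 (u = -(-6 - (3 + 6)*6)/2 = -(-6 - 9*6)/2 = -(-6 - 1*54)/2 = -(-6 - 54)/2 = -½*(-60) = 30)
h(O, H) = 2*O*(H + O) (h(O, H) = (2*O)*(H + O) = 2*O*(H + O))
(184629 + h(u, D))*(94347 - 353352) = (184629 + 2*30*(-1/536 + 30))*(94347 - 353352) = (184629 + 2*30*(16079/536))*(-259005) = (184629 + 241185/134)*(-259005) = (24981471/134)*(-259005) = -6470325896355/134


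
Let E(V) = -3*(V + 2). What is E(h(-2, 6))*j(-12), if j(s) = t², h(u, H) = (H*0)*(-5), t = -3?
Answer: -54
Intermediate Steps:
h(u, H) = 0 (h(u, H) = 0*(-5) = 0)
E(V) = -6 - 3*V (E(V) = -3*(2 + V) = -6 - 3*V)
j(s) = 9 (j(s) = (-3)² = 9)
E(h(-2, 6))*j(-12) = (-6 - 3*0)*9 = (-6 + 0)*9 = -6*9 = -54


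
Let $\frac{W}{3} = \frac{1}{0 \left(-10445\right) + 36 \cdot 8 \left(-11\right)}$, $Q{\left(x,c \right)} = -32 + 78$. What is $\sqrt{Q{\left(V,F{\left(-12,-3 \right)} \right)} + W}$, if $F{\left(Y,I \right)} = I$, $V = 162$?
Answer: $\frac{5 \sqrt{128238}}{264} \approx 6.7823$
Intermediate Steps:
$Q{\left(x,c \right)} = 46$
$W = - \frac{1}{1056}$ ($W = \frac{3}{0 \left(-10445\right) + 36 \cdot 8 \left(-11\right)} = \frac{3}{0 + 288 \left(-11\right)} = \frac{3}{0 - 3168} = \frac{3}{-3168} = 3 \left(- \frac{1}{3168}\right) = - \frac{1}{1056} \approx -0.00094697$)
$\sqrt{Q{\left(V,F{\left(-12,-3 \right)} \right)} + W} = \sqrt{46 - \frac{1}{1056}} = \sqrt{\frac{48575}{1056}} = \frac{5 \sqrt{128238}}{264}$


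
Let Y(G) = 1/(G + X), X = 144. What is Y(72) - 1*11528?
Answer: -2490047/216 ≈ -11528.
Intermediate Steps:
Y(G) = 1/(144 + G) (Y(G) = 1/(G + 144) = 1/(144 + G))
Y(72) - 1*11528 = 1/(144 + 72) - 1*11528 = 1/216 - 11528 = -2490047/216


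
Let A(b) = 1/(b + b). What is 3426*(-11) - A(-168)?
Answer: -12662495/336 ≈ -37686.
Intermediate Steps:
A(b) = 1/(2*b)
3426*(-11) - A(-168) = 3426*(-11) - 1/(2*(-168)) = -37686 - (-1)/(2*168) = -37686 - 1*(-1/336) = -37686 + 1/336 = -12662495/336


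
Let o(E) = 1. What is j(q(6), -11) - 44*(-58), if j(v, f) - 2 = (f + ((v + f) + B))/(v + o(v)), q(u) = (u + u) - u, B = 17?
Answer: 17879/7 ≈ 2554.1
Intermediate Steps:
q(u) = u (q(u) = 2*u - u = u)
j(v, f) = 2 + (17 + v + 2*f)/(1 + v) (j(v, f) = 2 + (f + ((v + f) + 17))/(v + 1) = 2 + (f + ((f + v) + 17))/(1 + v) = 2 + (f + (17 + f + v))/(1 + v) = 2 + (17 + v + 2*f)/(1 + v))
j(q(6), -11) - 44*(-58) = (19 + 2*(-11) + 3*6)/(1 + 6) - 44*(-58) = (19 - 22 + 18)/7 + 2552 = (⅐)*15 + 2552 = 15/7 + 2552 = 17879/7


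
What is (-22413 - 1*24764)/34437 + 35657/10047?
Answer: 32710/15011 ≈ 2.1791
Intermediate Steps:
(-22413 - 1*24764)/34437 + 35657/10047 = (-22413 - 24764)*(1/34437) + 35657*(1/10047) = -47177*1/34437 + 181/51 = -3629/2649 + 181/51 = 32710/15011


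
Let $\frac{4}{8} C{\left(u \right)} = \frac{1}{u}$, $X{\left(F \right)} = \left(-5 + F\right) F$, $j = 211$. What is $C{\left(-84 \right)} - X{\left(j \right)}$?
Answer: $- \frac{1825573}{42} \approx -43466.0$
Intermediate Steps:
$X{\left(F \right)} = F \left(-5 + F\right)$
$C{\left(u \right)} = \frac{2}{u}$
$C{\left(-84 \right)} - X{\left(j \right)} = \frac{2}{-84} - 211 \left(-5 + 211\right) = 2 \left(- \frac{1}{84}\right) - 211 \cdot 206 = - \frac{1}{42} - 43466 = - \frac{1825573}{42}$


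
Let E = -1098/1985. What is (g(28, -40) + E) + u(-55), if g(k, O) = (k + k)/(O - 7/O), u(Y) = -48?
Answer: -157976554/3162105 ≈ -49.959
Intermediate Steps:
g(k, O) = 2*k/(O - 7/O) (g(k, O) = (2*k)/(O - 7/O) = 2*k/(O - 7/O))
E = -1098/1985 (E = -1098*1/1985 = -1098/1985 ≈ -0.55315)
(g(28, -40) + E) + u(-55) = (2*(-40)*28/(-7 + (-40)²) - 1098/1985) - 48 = (2*(-40)*28/(-7 + 1600) - 1098/1985) - 48 = (2*(-40)*28/1593 - 1098/1985) - 48 = (2*(-40)*28*(1/1593) - 1098/1985) - 48 = (-2240/1593 - 1098/1985) - 48 = -6195514/3162105 - 48 = -157976554/3162105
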